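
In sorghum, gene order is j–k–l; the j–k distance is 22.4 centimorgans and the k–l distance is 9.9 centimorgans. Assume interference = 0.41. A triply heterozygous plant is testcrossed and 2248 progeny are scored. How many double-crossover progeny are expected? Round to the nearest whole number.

Map distances give recombination frequencies of 0.224 and 0.099 for the two intervals.
With interference 0.41 (so coincidence = 0.59), expected double-crossover frequency = 0.224 × 0.099 × 0.59 = 0.01308.
Expected number = 0.01308 × 2248 = 29.41 ≈ 29.

29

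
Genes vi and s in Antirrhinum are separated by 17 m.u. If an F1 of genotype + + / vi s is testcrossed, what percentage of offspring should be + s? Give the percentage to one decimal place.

A map distance of 17 m.u. corresponds to a recombination frequency of 0.170.
The F1 is + + / vi s, so + s is a recombinant gamete class with expected frequency r/2 = 0.170/2 = 0.0850.
That is 0.0850 = 8.5% of the progeny.

8.5%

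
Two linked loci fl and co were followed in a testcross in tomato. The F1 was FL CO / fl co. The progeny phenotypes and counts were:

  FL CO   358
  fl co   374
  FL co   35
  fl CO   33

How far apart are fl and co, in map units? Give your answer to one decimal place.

The recombinant classes are FL co and fl CO: 35 + 33 = 68.
Recombination frequency = 68/800 = 0.0850 ≈ 8.5%, i.e. 8.5 map units.

8.5 map units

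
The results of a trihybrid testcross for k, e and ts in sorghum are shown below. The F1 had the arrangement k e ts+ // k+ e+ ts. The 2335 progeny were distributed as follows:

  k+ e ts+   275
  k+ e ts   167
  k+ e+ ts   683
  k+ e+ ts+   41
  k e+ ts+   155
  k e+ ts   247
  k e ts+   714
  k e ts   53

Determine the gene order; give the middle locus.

ts

The two rarest classes, k e ts and k+ e+ ts+, are the double crossovers. Comparing them with the parentals, only the ts allele has switched, so ts is the middle locus and the order is e – ts – k.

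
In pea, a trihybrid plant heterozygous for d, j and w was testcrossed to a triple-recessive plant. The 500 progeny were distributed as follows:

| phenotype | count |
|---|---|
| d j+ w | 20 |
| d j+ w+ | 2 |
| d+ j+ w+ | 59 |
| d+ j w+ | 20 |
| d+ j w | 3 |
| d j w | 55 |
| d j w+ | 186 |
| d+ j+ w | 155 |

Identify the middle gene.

j

The two most frequent reciprocal classes, d+ j+ w and d j w+, are the parental types, so the F1 was d+ j+ w / d j w+.
The two rarest classes, d+ j w and d j+ w+, are the double crossovers. Comparing them with the parentals, only the j allele has switched, so j is the middle locus and the order is d – j – w.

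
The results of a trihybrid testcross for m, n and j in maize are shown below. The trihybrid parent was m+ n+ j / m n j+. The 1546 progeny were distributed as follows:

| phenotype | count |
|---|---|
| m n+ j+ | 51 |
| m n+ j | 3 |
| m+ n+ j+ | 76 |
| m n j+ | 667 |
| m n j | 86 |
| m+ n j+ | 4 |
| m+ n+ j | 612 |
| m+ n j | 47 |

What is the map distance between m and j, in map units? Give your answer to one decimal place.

The two rarest classes, m n+ j and m+ n j+, are the double crossovers. Comparing them with the parentals, only the m allele has switched, so m is the middle locus and the order is n – m – j.
Crossovers in the m–j interval produce the single-crossover classes m+ n+ j+ and m n j (76 + 86 = 162) plus the double crossovers (7).
RF(m–j) = (162 + 7) / 1546 = 169/1546 = 0.1093 → 10.9 map units.

10.9 map units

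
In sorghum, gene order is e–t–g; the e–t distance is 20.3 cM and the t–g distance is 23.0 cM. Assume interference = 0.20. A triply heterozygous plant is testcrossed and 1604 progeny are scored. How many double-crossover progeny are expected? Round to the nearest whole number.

Map distances give recombination frequencies of 0.203 and 0.230 for the two intervals.
With interference 0.20 (so coincidence = 0.80), expected double-crossover frequency = 0.203 × 0.230 × 0.80 = 0.03735.
Expected number = 0.03735 × 1604 = 59.91 ≈ 60.

60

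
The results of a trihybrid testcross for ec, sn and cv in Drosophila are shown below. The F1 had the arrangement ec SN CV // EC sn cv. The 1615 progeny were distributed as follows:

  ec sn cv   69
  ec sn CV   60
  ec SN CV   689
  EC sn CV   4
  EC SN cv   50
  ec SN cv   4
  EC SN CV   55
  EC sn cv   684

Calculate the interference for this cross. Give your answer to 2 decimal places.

The two rarest classes, ec SN cv and EC sn CV, are the double crossovers. Comparing them with the parentals, only the cv allele has switched, so cv is the middle locus and the order is ec – cv – sn.
ec–cv: (124 + 8)/1615 = 0.0817; cv–sn: (110 + 8)/1615 = 0.0731.
Expected DCO frequency = 0.0817 × 0.0731 ≈ 0.00597; observed = 8/1615 ≈ 0.00495.
Coefficient of coincidence = 0.00495/0.00597 ≈ 0.83; interference = 1 − 0.83 = 0.17.

0.17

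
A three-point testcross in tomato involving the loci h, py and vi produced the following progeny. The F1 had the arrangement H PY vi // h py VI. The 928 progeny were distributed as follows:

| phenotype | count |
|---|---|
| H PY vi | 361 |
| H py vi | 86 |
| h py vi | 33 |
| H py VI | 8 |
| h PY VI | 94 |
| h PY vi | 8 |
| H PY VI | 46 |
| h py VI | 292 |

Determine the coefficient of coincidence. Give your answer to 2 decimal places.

The two rarest classes, h PY vi and H py VI, are the double crossovers. Comparing them with the parentals, only the h allele has switched, so h is the middle locus and the order is vi – h – py.
vi–h: (79 + 16)/928 = 0.1024; h–py: (180 + 16)/928 = 0.2112.
Expected DCO frequency = 0.1024 × 0.2112 ≈ 0.02163; observed = 16/928 ≈ 0.01724.
Coefficient of coincidence = 0.01724/0.02163 ≈ 0.80.

0.80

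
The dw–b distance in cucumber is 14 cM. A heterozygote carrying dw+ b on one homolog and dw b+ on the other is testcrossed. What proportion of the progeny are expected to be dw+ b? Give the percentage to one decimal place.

43.0%

A map distance of 14 cM corresponds to a recombination frequency of 0.140.
The F1 is dw+ b / dw b+, so dw+ b is a parental gamete class with expected frequency (1 − r)/2 = 0.860/2 = 0.4300.
That is 0.4300 = 43.0% of the progeny.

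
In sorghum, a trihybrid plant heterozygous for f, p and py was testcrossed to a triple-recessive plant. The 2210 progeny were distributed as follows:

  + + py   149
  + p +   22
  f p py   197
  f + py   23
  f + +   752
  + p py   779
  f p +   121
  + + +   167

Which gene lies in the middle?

The two most frequent reciprocal classes, + p py and f + +, are the parental types, so the F1 was + p py / f + +.
The two rarest classes, + p + and f + py, are the double crossovers. Comparing them with the parentals, only the py allele has switched, so py is the middle locus and the order is p – py – f.

py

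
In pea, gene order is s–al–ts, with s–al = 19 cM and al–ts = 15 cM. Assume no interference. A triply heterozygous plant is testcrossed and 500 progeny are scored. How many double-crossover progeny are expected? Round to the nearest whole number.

14

Map distances give recombination frequencies of 0.190 and 0.150 for the two intervals.
With no interference, expected double-crossover frequency = 0.190 × 0.150 = 0.02850.
Expected number = 0.02850 × 500 = 14.25 ≈ 14.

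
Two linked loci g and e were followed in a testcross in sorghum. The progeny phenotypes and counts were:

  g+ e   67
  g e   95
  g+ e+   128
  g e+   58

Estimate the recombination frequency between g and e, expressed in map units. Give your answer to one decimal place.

35.9 map units

The two most frequent classes, g+ e+ (128) and g e (95), are the parental types, so the F1 was g+ e+ / g e.
The recombinant classes are g+ e and g e+: 67 + 58 = 125.
Recombination frequency = 125/348 = 0.3592 ≈ 35.9%, i.e. 35.9 map units.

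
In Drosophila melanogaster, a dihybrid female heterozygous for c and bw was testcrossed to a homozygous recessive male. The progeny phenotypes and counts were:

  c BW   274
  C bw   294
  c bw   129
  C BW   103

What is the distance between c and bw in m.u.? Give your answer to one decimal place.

The two most frequent classes, C bw (294) and c BW (274), are the parental types, so the F1 was C bw / c BW.
The recombinant classes are C BW and c bw: 103 + 129 = 232.
Recombination frequency = 232/800 = 0.2900 ≈ 29.0%, i.e. 29.0 m.u.

29.0 m.u.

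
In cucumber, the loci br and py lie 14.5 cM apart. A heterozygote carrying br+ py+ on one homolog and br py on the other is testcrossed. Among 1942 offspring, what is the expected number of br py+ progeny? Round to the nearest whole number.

141

A map distance of 14.5 cM corresponds to a recombination frequency of 0.145.
The F1 is br+ py+ / br py, so br py+ is a recombinant gamete class with expected frequency r/2 = 0.145/2 = 0.0725.
Expected number = 0.0725 × 1942 = 140.79 ≈ 141.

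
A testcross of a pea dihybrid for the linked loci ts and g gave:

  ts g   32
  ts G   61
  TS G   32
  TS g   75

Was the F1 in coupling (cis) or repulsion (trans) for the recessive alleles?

trans

The two most frequent classes are TS g (75) and ts G (61); these are the parental (non-recombinant) types.
So the F1 carried TS g on one chromosome and ts G on the other — the recessive alleles are on opposite chromosomes (trans / repulsion).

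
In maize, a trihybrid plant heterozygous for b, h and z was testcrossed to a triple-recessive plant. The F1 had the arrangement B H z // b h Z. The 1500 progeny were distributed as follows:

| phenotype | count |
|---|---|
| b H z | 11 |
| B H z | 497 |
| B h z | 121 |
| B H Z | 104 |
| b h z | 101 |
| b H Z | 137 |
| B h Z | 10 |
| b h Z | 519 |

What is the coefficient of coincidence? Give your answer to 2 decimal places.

0.50

The two rarest classes, b H z and B h Z, are the double crossovers. Comparing them with the parentals, only the b allele has switched, so b is the middle locus and the order is z – b – h.
z–b: (205 + 21)/1500 = 0.1507; b–h: (258 + 21)/1500 = 0.1860.
Expected DCO frequency = 0.1507 × 0.1860 ≈ 0.02803; observed = 21/1500 ≈ 0.01400.
Coefficient of coincidence = 0.01400/0.02803 ≈ 0.50.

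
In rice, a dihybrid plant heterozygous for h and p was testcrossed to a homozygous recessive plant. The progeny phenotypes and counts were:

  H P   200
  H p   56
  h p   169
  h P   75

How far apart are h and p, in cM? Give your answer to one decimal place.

The two most frequent classes, H P (200) and h p (169), are the parental types, so the F1 was H P / h p.
The recombinant classes are H p and h P: 56 + 75 = 131.
Recombination frequency = 131/500 = 0.2620 ≈ 26.2%, i.e. 26.2 cM.

26.2 cM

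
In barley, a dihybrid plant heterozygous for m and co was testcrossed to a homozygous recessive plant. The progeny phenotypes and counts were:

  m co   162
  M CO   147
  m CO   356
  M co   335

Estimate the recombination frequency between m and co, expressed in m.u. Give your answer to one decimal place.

30.9 m.u.

The two most frequent classes, M co (335) and m CO (356), are the parental types, so the F1 was M co / m CO.
The recombinant classes are M CO and m co: 147 + 162 = 309.
Recombination frequency = 309/1000 = 0.3090 ≈ 30.9%, i.e. 30.9 m.u.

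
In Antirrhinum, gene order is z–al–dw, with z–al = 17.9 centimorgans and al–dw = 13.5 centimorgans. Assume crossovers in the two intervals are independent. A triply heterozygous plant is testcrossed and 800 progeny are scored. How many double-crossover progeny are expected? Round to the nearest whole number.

Map distances give recombination frequencies of 0.179 and 0.135 for the two intervals.
With no interference, expected double-crossover frequency = 0.179 × 0.135 = 0.02416.
Expected number = 0.02416 × 800 = 19.33 ≈ 19.

19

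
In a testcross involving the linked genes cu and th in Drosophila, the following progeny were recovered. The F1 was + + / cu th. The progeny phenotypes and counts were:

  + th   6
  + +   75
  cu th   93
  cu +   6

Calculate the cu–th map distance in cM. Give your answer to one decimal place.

The recombinant classes are + th and cu +: 6 + 6 = 12.
Recombination frequency = 12/180 = 0.0667 ≈ 6.7%, i.e. 6.7 cM.

6.7 cM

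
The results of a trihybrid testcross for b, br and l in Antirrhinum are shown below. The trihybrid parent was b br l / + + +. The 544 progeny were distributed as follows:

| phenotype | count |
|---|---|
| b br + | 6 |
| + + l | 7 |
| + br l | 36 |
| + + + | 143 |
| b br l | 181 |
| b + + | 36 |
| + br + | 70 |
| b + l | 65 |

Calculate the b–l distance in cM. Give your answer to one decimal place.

The two rarest classes, b br + and + + l, are the double crossovers. Comparing them with the parentals, only the l allele has switched, so l is the middle locus and the order is br – l – b.
Crossovers in the l–b interval produce the single-crossover classes + br l and b + + (36 + 36 = 72) plus the double crossovers (13).
RF(l–b) = (72 + 13) / 544 = 85/544 = 0.1562 → 15.6 cM.

15.6 cM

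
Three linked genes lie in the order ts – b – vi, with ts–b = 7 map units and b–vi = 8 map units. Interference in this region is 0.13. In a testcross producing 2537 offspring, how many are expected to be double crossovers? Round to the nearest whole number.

Map distances give recombination frequencies of 0.070 and 0.080 for the two intervals.
With interference 0.13 (so coincidence = 0.87), expected double-crossover frequency = 0.070 × 0.080 × 0.87 = 0.00487.
Expected number = 0.00487 × 2537 = 12.36 ≈ 12.

12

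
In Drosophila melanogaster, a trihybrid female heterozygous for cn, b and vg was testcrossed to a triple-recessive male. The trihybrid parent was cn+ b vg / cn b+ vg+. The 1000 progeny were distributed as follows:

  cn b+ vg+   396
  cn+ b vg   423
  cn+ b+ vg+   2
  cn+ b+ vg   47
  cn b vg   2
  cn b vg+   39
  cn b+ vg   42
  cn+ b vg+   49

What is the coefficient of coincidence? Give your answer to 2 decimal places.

0.47

The two rarest classes, cn b vg and cn+ b+ vg+, are the double crossovers. Comparing them with the parentals, only the cn allele has switched, so cn is the middle locus and the order is b – cn – vg.
b–cn: (86 + 4)/1000 = 0.0900; cn–vg: (91 + 4)/1000 = 0.0950.
Expected DCO frequency = 0.0900 × 0.0950 ≈ 0.00855; observed = 4/1000 ≈ 0.00400.
Coefficient of coincidence = 0.00400/0.00855 ≈ 0.47.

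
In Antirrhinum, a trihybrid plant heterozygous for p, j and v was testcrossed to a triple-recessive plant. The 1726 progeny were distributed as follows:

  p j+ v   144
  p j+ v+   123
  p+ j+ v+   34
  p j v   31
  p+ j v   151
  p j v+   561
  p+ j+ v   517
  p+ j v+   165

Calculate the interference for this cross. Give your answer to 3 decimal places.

0.115

The two most frequent reciprocal classes, p j v+ and p+ j+ v, are the parental types, so the F1 was p j v+ / p+ j+ v.
The two rarest classes, p j v and p+ j+ v+, are the double crossovers. Comparing them with the parentals, only the v allele has switched, so v is the middle locus and the order is j – v – p.
j–v: (274 + 65)/1726 = 0.1964; v–p: (309 + 65)/1726 = 0.2167.
Expected DCO frequency = 0.1964 × 0.2167 ≈ 0.04256; observed = 65/1726 ≈ 0.03766.
Coefficient of coincidence = 0.03766/0.04256 ≈ 0.885; interference = 1 − 0.885 = 0.115.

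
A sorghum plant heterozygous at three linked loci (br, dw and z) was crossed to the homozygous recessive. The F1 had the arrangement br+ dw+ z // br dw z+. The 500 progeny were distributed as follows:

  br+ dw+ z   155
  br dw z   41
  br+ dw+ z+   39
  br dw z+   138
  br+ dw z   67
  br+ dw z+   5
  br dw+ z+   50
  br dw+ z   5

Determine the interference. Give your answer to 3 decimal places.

The two rarest classes, br dw+ z and br+ dw z+, are the double crossovers. Comparing them with the parentals, only the br allele has switched, so br is the middle locus and the order is z – br – dw.
z–br: (80 + 10)/500 = 0.1800; br–dw: (117 + 10)/500 = 0.2540.
Expected DCO frequency = 0.1800 × 0.2540 ≈ 0.04572; observed = 10/500 ≈ 0.02000.
Coefficient of coincidence = 0.02000/0.04572 ≈ 0.437; interference = 1 − 0.437 = 0.563.

0.563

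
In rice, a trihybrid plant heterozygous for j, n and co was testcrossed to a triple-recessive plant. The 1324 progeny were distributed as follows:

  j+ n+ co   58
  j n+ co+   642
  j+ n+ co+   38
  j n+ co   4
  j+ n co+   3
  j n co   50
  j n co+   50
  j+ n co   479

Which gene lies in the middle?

co

The two most frequent reciprocal classes, j+ n co and j n+ co+, are the parental types, so the F1 was j+ n co / j n+ co+.
The two rarest classes, j+ n co+ and j n+ co, are the double crossovers. Comparing them with the parentals, only the co allele has switched, so co is the middle locus and the order is j – co – n.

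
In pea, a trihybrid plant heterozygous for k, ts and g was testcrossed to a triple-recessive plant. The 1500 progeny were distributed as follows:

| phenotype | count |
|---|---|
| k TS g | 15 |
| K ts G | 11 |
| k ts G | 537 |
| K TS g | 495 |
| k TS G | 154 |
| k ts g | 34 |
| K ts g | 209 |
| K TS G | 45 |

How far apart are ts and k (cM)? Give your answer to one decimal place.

25.9 cM

The two most frequent reciprocal classes, K TS g and k ts G, are the parental types, so the F1 was K TS g / k ts G.
The two rarest classes, k TS g and K ts G, are the double crossovers. Comparing them with the parentals, only the k allele has switched, so k is the middle locus and the order is ts – k – g.
Crossovers in the ts–k interval produce the single-crossover classes K ts g and k TS G (209 + 154 = 363) plus the double crossovers (26).
RF(ts–k) = (363 + 26) / 1500 = 389/1500 = 0.2593 → 25.9 cM.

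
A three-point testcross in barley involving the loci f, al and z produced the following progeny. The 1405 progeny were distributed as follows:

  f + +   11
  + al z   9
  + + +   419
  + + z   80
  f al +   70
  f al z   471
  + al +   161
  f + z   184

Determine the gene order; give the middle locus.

f

The two most frequent reciprocal classes, f al z and + + +, are the parental types, so the F1 was f al z / + + +.
The two rarest classes, + al z and f + +, are the double crossovers. Comparing them with the parentals, only the f allele has switched, so f is the middle locus and the order is al – f – z.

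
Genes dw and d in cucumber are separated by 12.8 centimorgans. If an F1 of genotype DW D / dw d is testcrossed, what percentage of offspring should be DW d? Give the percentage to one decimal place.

A map distance of 12.8 centimorgans corresponds to a recombination frequency of 0.128.
The F1 is DW D / dw d, so DW d is a recombinant gamete class with expected frequency r/2 = 0.128/2 = 0.0640.
That is 0.0640 = 6.4% of the progeny.

6.4%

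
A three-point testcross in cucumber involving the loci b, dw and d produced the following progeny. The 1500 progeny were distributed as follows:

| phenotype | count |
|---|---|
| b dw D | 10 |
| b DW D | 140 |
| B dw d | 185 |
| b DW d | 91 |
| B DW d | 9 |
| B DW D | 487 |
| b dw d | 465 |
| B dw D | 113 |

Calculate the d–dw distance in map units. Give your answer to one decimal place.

The two most frequent reciprocal classes, b dw d and B DW D, are the parental types, so the F1 was b dw d / B DW D.
The two rarest classes, b dw D and B DW d, are the double crossovers. Comparing them with the parentals, only the d allele has switched, so d is the middle locus and the order is dw – d – b.
Crossovers in the dw–d interval produce the single-crossover classes b DW d and B dw D (91 + 113 = 204) plus the double crossovers (19).
RF(dw–d) = (204 + 19) / 1500 = 223/1500 = 0.1487 → 14.9 map units.

14.9 map units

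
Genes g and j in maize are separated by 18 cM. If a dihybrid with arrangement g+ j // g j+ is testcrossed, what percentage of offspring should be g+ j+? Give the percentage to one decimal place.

A map distance of 18 cM corresponds to a recombination frequency of 0.180.
The F1 is g+ j / g j+, so g+ j+ is a recombinant gamete class with expected frequency r/2 = 0.180/2 = 0.0900.
That is 0.0900 = 9.0% of the progeny.

9.0%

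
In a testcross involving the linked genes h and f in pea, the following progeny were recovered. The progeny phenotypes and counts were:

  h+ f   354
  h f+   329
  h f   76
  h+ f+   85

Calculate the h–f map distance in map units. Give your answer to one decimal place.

The two most frequent classes, h+ f (354) and h f+ (329), are the parental types, so the F1 was h+ f / h f+.
The recombinant classes are h+ f+ and h f: 85 + 76 = 161.
Recombination frequency = 161/844 = 0.1908 ≈ 19.1%, i.e. 19.1 map units.

19.1 map units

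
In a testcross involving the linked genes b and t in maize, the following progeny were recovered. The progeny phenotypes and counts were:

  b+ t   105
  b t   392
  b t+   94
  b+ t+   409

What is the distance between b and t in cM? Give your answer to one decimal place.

19.9 cM

The two most frequent classes, b+ t+ (409) and b t (392), are the parental types, so the F1 was b+ t+ / b t.
The recombinant classes are b+ t and b t+: 105 + 94 = 199.
Recombination frequency = 199/1000 = 0.1990 ≈ 19.9%, i.e. 19.9 cM.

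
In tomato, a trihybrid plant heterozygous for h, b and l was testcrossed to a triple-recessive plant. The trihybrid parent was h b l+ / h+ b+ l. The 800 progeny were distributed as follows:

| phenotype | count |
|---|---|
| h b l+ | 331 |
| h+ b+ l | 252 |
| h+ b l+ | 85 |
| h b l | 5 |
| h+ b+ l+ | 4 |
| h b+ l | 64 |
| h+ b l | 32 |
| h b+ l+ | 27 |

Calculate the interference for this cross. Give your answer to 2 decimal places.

0.33

The two rarest classes, h b l and h+ b+ l+, are the double crossovers. Comparing them with the parentals, only the l allele has switched, so l is the middle locus and the order is b – l – h.
b–l: (59 + 9)/800 = 0.0850; l–h: (149 + 9)/800 = 0.1975.
Expected DCO frequency = 0.0850 × 0.1975 ≈ 0.01679; observed = 9/800 ≈ 0.01125.
Coefficient of coincidence = 0.01125/0.01679 ≈ 0.67; interference = 1 − 0.67 = 0.33.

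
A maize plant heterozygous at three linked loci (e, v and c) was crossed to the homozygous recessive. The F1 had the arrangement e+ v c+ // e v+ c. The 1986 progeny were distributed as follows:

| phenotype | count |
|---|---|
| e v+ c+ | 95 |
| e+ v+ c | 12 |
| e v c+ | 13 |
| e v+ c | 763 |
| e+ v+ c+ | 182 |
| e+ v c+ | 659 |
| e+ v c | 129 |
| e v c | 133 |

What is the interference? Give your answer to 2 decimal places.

0.41

The two rarest classes, e v c+ and e+ v+ c, are the double crossovers. Comparing them with the parentals, only the e allele has switched, so e is the middle locus and the order is v – e – c.
v–e: (315 + 25)/1986 = 0.1712; e–c: (224 + 25)/1986 = 0.1254.
Expected DCO frequency = 0.1712 × 0.1254 ≈ 0.02147; observed = 25/1986 ≈ 0.01259.
Coefficient of coincidence = 0.01259/0.02147 ≈ 0.59; interference = 1 − 0.59 = 0.41.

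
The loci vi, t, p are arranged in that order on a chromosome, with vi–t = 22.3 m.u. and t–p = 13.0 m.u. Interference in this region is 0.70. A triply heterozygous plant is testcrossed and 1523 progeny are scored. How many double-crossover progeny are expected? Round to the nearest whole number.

13

Map distances give recombination frequencies of 0.223 and 0.130 for the two intervals.
With interference 0.70 (so coincidence = 0.30), expected double-crossover frequency = 0.223 × 0.130 × 0.30 = 0.00870.
Expected number = 0.00870 × 1523 = 13.25 ≈ 13.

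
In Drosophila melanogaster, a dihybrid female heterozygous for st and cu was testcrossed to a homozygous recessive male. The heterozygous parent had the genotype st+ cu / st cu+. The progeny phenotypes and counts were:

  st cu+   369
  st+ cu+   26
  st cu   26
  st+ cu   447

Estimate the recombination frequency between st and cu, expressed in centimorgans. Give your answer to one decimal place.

6.0 centimorgans

The recombinant classes are st+ cu+ and st cu: 26 + 26 = 52.
Recombination frequency = 52/868 = 0.0599 ≈ 6.0%, i.e. 6.0 centimorgans.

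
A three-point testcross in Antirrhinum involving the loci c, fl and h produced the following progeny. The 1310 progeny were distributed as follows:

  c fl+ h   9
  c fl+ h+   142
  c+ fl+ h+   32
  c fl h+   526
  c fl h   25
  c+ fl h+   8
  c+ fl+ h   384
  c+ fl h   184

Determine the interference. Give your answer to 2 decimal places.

0.12

The two most frequent reciprocal classes, c fl h+ and c+ fl+ h, are the parental types, so the F1 was c fl h+ / c+ fl+ h.
The two rarest classes, c+ fl h+ and c fl+ h, are the double crossovers. Comparing them with the parentals, only the c allele has switched, so c is the middle locus and the order is h – c – fl.
h–c: (57 + 17)/1310 = 0.0565; c–fl: (326 + 17)/1310 = 0.2618.
Expected DCO frequency = 0.0565 × 0.2618 ≈ 0.01479; observed = 17/1310 ≈ 0.01298.
Coefficient of coincidence = 0.01298/0.01479 ≈ 0.88; interference = 1 − 0.88 = 0.12.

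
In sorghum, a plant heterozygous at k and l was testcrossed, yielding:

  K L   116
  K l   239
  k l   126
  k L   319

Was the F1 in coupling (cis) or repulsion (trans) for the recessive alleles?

The two most frequent classes are K l (239) and k L (319); these are the parental (non-recombinant) types.
So the F1 carried K l on one chromosome and k L on the other — the recessive alleles are on opposite chromosomes (trans / repulsion).

trans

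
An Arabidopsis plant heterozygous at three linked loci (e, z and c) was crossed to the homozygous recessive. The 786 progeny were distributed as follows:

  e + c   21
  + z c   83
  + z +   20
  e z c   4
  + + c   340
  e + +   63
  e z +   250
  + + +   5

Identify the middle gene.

c

The two most frequent reciprocal classes, + + c and e z +, are the parental types, so the F1 was + + c / e z +.
The two rarest classes, + + + and e z c, are the double crossovers. Comparing them with the parentals, only the c allele has switched, so c is the middle locus and the order is z – c – e.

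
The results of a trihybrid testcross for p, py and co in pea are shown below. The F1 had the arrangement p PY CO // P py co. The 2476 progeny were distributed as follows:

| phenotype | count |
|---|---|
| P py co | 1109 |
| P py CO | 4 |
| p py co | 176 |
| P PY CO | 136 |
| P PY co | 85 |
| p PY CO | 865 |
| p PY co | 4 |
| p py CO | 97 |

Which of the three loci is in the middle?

The two rarest classes, p PY co and P py CO, are the double crossovers. Comparing them with the parentals, only the co allele has switched, so co is the middle locus and the order is p – co – py.

co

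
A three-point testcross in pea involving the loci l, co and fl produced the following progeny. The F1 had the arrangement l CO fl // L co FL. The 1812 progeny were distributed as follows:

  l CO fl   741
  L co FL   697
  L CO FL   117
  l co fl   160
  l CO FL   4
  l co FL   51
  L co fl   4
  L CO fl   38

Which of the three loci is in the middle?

fl

The two rarest classes, l CO FL and L co fl, are the double crossovers. Comparing them with the parentals, only the fl allele has switched, so fl is the middle locus and the order is l – fl – co.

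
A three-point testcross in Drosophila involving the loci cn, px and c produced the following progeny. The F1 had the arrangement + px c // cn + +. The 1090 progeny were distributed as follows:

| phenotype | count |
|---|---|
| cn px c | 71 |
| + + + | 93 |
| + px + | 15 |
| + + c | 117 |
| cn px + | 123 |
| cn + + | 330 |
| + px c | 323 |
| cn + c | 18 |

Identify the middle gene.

The two rarest classes, + px + and cn + c, are the double crossovers. Comparing them with the parentals, only the c allele has switched, so c is the middle locus and the order is px – c – cn.

c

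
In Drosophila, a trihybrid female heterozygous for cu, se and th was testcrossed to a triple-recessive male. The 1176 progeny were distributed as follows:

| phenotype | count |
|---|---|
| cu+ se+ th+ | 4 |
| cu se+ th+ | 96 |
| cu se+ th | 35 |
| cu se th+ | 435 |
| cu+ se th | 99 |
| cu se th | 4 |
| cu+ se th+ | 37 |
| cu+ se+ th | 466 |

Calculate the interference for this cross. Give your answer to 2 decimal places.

0.42

The two most frequent reciprocal classes, cu+ se+ th and cu se th+, are the parental types, so the F1 was cu+ se+ th / cu se th+.
The two rarest classes, cu+ se+ th+ and cu se th, are the double crossovers. Comparing them with the parentals, only the th allele has switched, so th is the middle locus and the order is cu – th – se.
cu–th: (72 + 8)/1176 = 0.0680; th–se: (195 + 8)/1176 = 0.1726.
Expected DCO frequency = 0.0680 × 0.1726 ≈ 0.01174; observed = 8/1176 ≈ 0.00680.
Coefficient of coincidence = 0.00680/0.01174 ≈ 0.58; interference = 1 − 0.58 = 0.42.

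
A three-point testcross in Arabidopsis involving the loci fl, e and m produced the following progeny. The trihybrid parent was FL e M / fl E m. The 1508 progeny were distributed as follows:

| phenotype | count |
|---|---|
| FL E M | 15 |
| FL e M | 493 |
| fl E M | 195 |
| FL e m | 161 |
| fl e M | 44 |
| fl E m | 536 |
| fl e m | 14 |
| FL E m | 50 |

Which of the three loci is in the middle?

e

The two rarest classes, FL E M and fl e m, are the double crossovers. Comparing them with the parentals, only the e allele has switched, so e is the middle locus and the order is fl – e – m.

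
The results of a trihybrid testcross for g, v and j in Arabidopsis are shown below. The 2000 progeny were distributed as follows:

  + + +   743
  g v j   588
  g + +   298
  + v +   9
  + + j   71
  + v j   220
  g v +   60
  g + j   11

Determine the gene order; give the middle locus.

The two most frequent reciprocal classes, g v j and + + +, are the parental types, so the F1 was g v j / + + +.
The two rarest classes, g + j and + v +, are the double crossovers. Comparing them with the parentals, only the v allele has switched, so v is the middle locus and the order is j – v – g.

v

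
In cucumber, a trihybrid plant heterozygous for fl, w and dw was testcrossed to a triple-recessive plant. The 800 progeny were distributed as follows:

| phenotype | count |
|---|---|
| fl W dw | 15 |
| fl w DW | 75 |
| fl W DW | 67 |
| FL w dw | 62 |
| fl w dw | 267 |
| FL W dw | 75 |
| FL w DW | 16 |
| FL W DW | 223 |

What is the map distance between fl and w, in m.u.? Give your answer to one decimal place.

The two most frequent reciprocal classes, fl w dw and FL W DW, are the parental types, so the F1 was fl w dw / FL W DW.
The two rarest classes, fl W dw and FL w DW, are the double crossovers. Comparing them with the parentals, only the w allele has switched, so w is the middle locus and the order is fl – w – dw.
Crossovers in the fl–w interval produce the single-crossover classes FL w dw and fl W DW (62 + 67 = 129) plus the double crossovers (31).
RF(fl–w) = (129 + 31) / 800 = 160/800 = 0.2000 → 20.0 m.u.

20.0 m.u.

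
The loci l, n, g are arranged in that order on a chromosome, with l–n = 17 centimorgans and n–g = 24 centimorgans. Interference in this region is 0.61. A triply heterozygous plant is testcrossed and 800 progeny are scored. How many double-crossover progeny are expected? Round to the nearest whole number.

Map distances give recombination frequencies of 0.170 and 0.240 for the two intervals.
With interference 0.61 (so coincidence = 0.39), expected double-crossover frequency = 0.170 × 0.240 × 0.39 = 0.01591.
Expected number = 0.01591 × 800 = 12.73 ≈ 13.

13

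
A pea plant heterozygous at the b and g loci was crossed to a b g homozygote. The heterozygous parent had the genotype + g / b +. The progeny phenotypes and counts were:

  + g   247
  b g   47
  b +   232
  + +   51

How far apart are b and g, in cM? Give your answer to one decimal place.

17.0 cM

The recombinant classes are + + and b g: 51 + 47 = 98.
Recombination frequency = 98/577 = 0.1698 ≈ 17.0%, i.e. 17.0 cM.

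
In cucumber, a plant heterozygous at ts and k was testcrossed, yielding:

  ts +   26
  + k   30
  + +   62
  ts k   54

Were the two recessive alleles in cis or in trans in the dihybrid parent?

The two most frequent classes are + + (62) and ts k (54); these are the parental (non-recombinant) types.
So the F1 carried + + on one chromosome and ts k on the other — the recessive alleles are on the same chromosome (cis / coupling).

cis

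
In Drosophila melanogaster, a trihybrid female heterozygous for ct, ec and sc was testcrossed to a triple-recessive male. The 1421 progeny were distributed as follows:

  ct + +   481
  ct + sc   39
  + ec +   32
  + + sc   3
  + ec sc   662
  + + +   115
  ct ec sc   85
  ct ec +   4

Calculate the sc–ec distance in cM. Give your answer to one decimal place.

The two most frequent reciprocal classes, + ec sc and ct + +, are the parental types, so the F1 was + ec sc / ct + +.
The two rarest classes, + + sc and ct ec +, are the double crossovers. Comparing them with the parentals, only the ec allele has switched, so ec is the middle locus and the order is sc – ec – ct.
Crossovers in the sc–ec interval produce the single-crossover classes + ec + and ct + sc (32 + 39 = 71) plus the double crossovers (7).
RF(sc–ec) = (71 + 7) / 1421 = 78/1421 = 0.0549 → 5.5 cM.

5.5 cM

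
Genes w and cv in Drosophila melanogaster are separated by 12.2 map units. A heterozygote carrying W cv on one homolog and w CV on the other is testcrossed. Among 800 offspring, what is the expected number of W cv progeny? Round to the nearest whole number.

A map distance of 12.2 map units corresponds to a recombination frequency of 0.122.
The F1 is W cv / w CV, so W cv is a parental gamete class with expected frequency (1 − r)/2 = 0.878/2 = 0.4390.
Expected number = 0.4390 × 800 = 351.20 ≈ 351.

351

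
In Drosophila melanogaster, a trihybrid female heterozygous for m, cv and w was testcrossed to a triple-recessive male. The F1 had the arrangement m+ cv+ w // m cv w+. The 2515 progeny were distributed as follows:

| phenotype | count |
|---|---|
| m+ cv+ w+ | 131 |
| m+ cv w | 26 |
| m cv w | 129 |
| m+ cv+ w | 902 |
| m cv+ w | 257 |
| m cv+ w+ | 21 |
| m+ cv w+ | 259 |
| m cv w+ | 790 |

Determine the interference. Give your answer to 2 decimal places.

The two rarest classes, m+ cv w and m cv+ w+, are the double crossovers. Comparing them with the parentals, only the cv allele has switched, so cv is the middle locus and the order is w – cv – m.
w–cv: (260 + 47)/2515 = 0.1221; cv–m: (516 + 47)/2515 = 0.2239.
Expected DCO frequency = 0.1221 × 0.2239 ≈ 0.02734; observed = 47/2515 ≈ 0.01869.
Coefficient of coincidence = 0.01869/0.02734 ≈ 0.68; interference = 1 − 0.68 = 0.32.

0.32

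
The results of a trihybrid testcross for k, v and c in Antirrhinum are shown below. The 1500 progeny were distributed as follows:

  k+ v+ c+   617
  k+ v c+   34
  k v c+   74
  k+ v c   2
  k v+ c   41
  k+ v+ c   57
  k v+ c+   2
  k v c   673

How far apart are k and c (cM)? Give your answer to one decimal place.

The two most frequent reciprocal classes, k+ v+ c+ and k v c, are the parental types, so the F1 was k+ v+ c+ / k v c.
The two rarest classes, k v+ c+ and k+ v c, are the double crossovers. Comparing them with the parentals, only the k allele has switched, so k is the middle locus and the order is v – k – c.
Crossovers in the k–c interval produce the single-crossover classes k+ v+ c and k v c+ (57 + 74 = 131) plus the double crossovers (4).
RF(k–c) = (131 + 4) / 1500 = 135/1500 = 0.0900 → 9.0 cM.

9.0 cM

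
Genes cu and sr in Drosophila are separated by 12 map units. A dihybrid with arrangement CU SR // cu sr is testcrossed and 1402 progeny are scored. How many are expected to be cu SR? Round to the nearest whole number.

84

A map distance of 12 map units corresponds to a recombination frequency of 0.120.
The F1 is CU SR / cu sr, so cu SR is a recombinant gamete class with expected frequency r/2 = 0.120/2 = 0.0600.
Expected number = 0.0600 × 1402 = 84.12 ≈ 84.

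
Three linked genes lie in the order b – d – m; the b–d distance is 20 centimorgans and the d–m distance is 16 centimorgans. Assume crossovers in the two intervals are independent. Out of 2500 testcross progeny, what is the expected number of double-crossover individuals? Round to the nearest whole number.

80

Map distances give recombination frequencies of 0.200 and 0.160 for the two intervals.
With no interference, expected double-crossover frequency = 0.200 × 0.160 = 0.03200.
Expected number = 0.03200 × 2500 = 80.00 ≈ 80.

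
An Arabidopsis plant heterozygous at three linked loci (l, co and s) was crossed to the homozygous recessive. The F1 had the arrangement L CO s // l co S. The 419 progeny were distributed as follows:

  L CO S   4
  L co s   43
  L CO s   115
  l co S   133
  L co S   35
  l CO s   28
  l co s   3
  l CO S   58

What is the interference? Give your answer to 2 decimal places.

The two rarest classes, L CO S and l co s, are the double crossovers. Comparing them with the parentals, only the s allele has switched, so s is the middle locus and the order is l – s – co.
l–s: (63 + 7)/419 = 0.1671; s–co: (101 + 7)/419 = 0.2578.
Expected DCO frequency = 0.1671 × 0.2578 ≈ 0.04308; observed = 7/419 ≈ 0.01671.
Coefficient of coincidence = 0.01671/0.04308 ≈ 0.39; interference = 1 − 0.39 = 0.61.

0.61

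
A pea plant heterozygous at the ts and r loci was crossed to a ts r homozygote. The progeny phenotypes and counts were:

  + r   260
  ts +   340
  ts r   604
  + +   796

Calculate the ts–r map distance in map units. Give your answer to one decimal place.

The two most frequent classes, + + (796) and ts r (604), are the parental types, so the F1 was + + / ts r.
The recombinant classes are + r and ts +: 260 + 340 = 600.
Recombination frequency = 600/2000 = 0.3000 ≈ 30.0%, i.e. 30.0 map units.

30.0 map units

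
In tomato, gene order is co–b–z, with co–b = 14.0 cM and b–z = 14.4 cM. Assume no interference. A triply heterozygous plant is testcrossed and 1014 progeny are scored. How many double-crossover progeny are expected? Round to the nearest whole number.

Map distances give recombination frequencies of 0.140 and 0.144 for the two intervals.
With no interference, expected double-crossover frequency = 0.140 × 0.144 = 0.02016.
Expected number = 0.02016 × 1014 = 20.44 ≈ 20.

20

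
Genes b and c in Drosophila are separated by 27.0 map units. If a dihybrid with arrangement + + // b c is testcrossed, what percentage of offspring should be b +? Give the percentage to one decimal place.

13.5%

A map distance of 27.0 map units corresponds to a recombination frequency of 0.270.
The F1 is + + / b c, so b + is a recombinant gamete class with expected frequency r/2 = 0.270/2 = 0.1350.
That is 0.1350 = 13.5% of the progeny.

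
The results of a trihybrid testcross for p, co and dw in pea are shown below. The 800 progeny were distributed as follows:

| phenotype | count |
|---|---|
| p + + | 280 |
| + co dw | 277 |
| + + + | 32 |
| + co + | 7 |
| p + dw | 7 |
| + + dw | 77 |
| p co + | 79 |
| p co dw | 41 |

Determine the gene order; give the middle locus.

dw

The two most frequent reciprocal classes, + co dw and p + +, are the parental types, so the F1 was + co dw / p + +.
The two rarest classes, + co + and p + dw, are the double crossovers. Comparing them with the parentals, only the dw allele has switched, so dw is the middle locus and the order is p – dw – co.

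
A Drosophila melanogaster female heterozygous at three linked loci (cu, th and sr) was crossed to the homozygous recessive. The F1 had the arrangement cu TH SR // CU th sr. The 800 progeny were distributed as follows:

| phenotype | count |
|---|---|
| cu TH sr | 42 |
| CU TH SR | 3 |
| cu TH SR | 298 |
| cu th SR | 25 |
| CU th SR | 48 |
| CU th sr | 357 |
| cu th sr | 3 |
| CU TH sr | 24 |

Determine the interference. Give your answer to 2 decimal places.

The two rarest classes, CU TH SR and cu th sr, are the double crossovers. Comparing them with the parentals, only the cu allele has switched, so cu is the middle locus and the order is th – cu – sr.
th–cu: (49 + 6)/800 = 0.0688; cu–sr: (90 + 6)/800 = 0.1200.
Expected DCO frequency = 0.0688 × 0.1200 ≈ 0.00826; observed = 6/800 ≈ 0.00750.
Coefficient of coincidence = 0.00750/0.00826 ≈ 0.91; interference = 1 − 0.91 = 0.09.

0.09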